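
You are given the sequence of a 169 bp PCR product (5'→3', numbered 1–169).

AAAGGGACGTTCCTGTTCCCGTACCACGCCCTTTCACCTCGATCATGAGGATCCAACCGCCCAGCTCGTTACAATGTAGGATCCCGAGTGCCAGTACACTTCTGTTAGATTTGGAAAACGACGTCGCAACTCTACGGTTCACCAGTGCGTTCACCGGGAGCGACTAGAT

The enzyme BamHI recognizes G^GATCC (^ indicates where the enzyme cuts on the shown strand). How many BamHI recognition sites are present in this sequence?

GGATCC occurs starting at positions 49, 79.
BamHI cuts at 2 sites.

2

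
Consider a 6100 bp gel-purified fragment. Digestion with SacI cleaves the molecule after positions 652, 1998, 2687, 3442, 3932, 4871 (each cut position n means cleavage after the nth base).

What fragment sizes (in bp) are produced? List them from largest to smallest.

Linear molecule, 6 cuts → 7 fragments:
  652 − 0 = 652 bp
  1998 − 652 = 1346 bp
  2687 − 1998 = 689 bp
  3442 − 2687 = 755 bp
  3932 − 3442 = 490 bp
  4871 − 3932 = 939 bp
  6100 − 4871 = 1229 bp
Sorted largest to smallest: 1346, 1229, 939, 755, 689, 652, 490 bp.

1346, 1229, 939, 755, 689, 652, 490 bp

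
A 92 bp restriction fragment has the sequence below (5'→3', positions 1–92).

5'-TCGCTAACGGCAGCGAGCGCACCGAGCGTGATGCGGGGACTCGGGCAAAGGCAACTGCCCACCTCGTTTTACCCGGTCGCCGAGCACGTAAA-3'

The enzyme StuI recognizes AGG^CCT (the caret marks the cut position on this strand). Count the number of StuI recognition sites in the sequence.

No occurrence of AGGCCT is present in the sequence.
StuI does not cut: 0 sites.

0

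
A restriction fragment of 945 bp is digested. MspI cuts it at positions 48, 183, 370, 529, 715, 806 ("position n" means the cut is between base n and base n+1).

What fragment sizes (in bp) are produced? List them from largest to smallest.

Linear molecule, 6 cuts → 7 fragments:
  48 − 0 = 48 bp
  183 − 48 = 135 bp
  370 − 183 = 187 bp
  529 − 370 = 159 bp
  715 − 529 = 186 bp
  806 − 715 = 91 bp
  945 − 806 = 139 bp
Sorted largest to smallest: 187, 186, 159, 139, 135, 91, 48 bp.

187, 186, 159, 139, 135, 91, 48 bp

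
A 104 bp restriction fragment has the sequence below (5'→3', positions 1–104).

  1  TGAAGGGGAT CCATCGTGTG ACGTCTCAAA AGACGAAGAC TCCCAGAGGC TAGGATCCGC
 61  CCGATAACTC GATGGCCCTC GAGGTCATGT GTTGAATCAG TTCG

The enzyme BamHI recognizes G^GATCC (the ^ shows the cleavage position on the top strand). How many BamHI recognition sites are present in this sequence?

GGATCC occurs starting at positions 7, 53.
BamHI cuts at 2 sites.

2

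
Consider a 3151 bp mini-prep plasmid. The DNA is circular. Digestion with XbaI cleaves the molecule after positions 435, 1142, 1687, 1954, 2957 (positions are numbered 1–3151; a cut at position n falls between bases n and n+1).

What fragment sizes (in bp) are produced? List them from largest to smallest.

Circular molecule, 5 cuts → 5 fragments:
  1142 − 435 = 707 bp
  1687 − 1142 = 545 bp
  1954 − 1687 = 267 bp
  2957 − 1954 = 1003 bp
  wrap: 3151 − 2957 + 435 = 629 bp
Sorted largest to smallest: 1003, 707, 629, 545, 267 bp.

1003, 707, 629, 545, 267 bp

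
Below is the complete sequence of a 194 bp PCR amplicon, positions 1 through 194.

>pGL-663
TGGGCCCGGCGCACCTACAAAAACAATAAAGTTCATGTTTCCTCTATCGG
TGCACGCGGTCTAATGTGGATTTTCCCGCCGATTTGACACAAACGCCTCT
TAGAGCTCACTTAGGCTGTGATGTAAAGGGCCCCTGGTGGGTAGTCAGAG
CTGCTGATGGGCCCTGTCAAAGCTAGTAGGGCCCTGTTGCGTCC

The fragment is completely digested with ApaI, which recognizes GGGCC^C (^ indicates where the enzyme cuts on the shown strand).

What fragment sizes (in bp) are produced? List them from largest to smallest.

ApaI sites (GGGCCC) start at positions 2, 128, 159, 179.
ApaI cuts after base 5 of each site (before the last base), so after positions 6, 132, 163, 183.
Linear molecule, 4 cuts → 5 fragments:
  1–6 → 6 bp
  7–132 → 126 bp
  133–163 → 31 bp
  164–183 → 20 bp
  184–194 → 11 bp
Sorted largest to smallest: 126, 31, 20, 11, 6 bp.

126, 31, 20, 11, 6 bp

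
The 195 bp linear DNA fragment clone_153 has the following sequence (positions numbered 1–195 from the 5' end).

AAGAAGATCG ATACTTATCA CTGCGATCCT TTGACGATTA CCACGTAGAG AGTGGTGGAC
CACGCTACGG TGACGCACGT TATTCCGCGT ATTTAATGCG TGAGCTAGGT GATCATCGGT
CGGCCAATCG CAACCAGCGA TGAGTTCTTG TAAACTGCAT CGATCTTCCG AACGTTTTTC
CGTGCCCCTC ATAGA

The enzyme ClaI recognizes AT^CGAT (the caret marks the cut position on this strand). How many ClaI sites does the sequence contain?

ATCGAT occurs starting at positions 7, 159.
ClaI cuts at 2 sites.

2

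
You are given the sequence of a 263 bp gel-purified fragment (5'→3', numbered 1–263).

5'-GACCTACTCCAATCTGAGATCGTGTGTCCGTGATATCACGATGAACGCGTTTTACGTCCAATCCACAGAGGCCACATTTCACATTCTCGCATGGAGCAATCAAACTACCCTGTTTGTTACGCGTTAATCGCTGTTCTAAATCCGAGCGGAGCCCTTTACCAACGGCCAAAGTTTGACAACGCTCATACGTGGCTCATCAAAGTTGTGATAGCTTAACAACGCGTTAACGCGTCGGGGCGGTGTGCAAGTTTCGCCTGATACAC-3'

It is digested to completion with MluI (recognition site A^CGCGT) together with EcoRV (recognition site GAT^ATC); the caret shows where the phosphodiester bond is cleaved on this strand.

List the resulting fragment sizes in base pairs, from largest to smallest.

100, 74, 36, 34, 11, 8 bp

MluI sites (ACGCGT) start at positions 45, 119, 219, 227.
MluI cuts after the first base of each site, so after positions 45, 119, 219, 227.
The EcoRV site (GATATC) starts at position 32.
EcoRV cuts after base 3 of each site, so after position 34.
Combined cut positions: 34, 45, 119, 219, 227.
Linear molecule, 5 cuts → 6 fragments:
  1–34 → 34 bp
  35–45 → 11 bp
  46–119 → 74 bp
  120–219 → 100 bp
  220–227 → 8 bp
  228–263 → 36 bp
Sorted largest to smallest: 100, 74, 36, 34, 11, 8 bp.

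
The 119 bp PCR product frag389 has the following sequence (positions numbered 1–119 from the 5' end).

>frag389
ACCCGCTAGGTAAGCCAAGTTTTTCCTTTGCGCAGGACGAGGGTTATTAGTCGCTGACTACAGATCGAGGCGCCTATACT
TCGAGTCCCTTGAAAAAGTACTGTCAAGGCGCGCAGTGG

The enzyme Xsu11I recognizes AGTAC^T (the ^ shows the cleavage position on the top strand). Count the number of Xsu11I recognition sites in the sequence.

1

AGTACT occurs starting at position 97.
Xsu11I cuts at 1 site.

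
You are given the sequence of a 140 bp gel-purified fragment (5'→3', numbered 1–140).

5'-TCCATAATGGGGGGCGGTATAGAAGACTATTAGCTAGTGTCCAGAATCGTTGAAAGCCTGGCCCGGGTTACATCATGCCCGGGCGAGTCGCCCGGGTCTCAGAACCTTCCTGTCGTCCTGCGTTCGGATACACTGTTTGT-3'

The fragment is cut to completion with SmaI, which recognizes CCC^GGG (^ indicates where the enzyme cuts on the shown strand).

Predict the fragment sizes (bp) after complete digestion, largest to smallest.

SmaI sites (CCCGGG) start at positions 62, 78, 91.
SmaI cuts after base 3 of each site, so after positions 64, 80, 93.
Linear molecule, 3 cuts → 4 fragments:
  1–64 → 64 bp
  65–80 → 16 bp
  81–93 → 13 bp
  94–140 → 47 bp
Sorted largest to smallest: 64, 47, 16, 13 bp.

64, 47, 16, 13 bp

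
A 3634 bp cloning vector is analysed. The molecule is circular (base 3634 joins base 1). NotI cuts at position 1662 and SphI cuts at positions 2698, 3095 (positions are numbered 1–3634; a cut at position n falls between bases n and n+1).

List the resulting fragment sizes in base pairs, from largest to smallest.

2201, 1036, 397 bp

Combined cut positions (sorted): 1662, 2698, 3095.
Circular molecule, 3 cuts → 3 fragments:
  2698 − 1662 = 1036 bp
  3095 − 2698 = 397 bp
  wrap: 3634 − 3095 + 1662 = 2201 bp
Sorted largest to smallest: 2201, 1036, 397 bp.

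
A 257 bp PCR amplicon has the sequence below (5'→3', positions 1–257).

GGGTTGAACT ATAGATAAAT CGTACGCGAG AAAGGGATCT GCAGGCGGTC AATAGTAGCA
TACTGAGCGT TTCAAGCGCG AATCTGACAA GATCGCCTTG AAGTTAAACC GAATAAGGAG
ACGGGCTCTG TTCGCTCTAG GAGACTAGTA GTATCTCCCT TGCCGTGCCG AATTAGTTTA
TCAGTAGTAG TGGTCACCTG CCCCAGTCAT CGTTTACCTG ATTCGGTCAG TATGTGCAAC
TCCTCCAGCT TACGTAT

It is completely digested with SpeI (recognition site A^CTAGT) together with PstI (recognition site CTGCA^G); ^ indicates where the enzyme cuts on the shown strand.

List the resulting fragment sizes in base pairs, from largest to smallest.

113, 101, 43 bp

The SpeI site (ACTAGT) starts at position 144.
SpeI cuts after the first base of each site, so after position 144.
The PstI site (CTGCAG) starts at position 39.
PstI cuts after base 5 of each site (before the last base), so after position 43.
Combined cut positions: 43, 144.
Linear molecule, 2 cuts → 3 fragments:
  1–43 → 43 bp
  44–144 → 101 bp
  145–257 → 113 bp
Sorted largest to smallest: 113, 101, 43 bp.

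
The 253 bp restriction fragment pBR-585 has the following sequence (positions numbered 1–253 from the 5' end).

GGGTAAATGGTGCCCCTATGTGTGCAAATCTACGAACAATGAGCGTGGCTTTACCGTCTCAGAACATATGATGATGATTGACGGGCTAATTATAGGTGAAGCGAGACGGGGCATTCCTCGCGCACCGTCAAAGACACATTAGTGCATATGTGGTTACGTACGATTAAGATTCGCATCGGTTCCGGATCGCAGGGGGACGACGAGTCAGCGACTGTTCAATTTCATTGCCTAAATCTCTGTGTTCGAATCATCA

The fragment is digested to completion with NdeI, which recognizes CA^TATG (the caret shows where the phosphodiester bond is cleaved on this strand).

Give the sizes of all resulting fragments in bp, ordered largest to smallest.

NdeI sites (CATATG) start at positions 65, 145.
NdeI cuts after base 2 of each site, so after positions 66, 146.
Linear molecule, 2 cuts → 3 fragments:
  1–66 → 66 bp
  67–146 → 80 bp
  147–253 → 107 bp
Sorted largest to smallest: 107, 80, 66 bp.

107, 80, 66 bp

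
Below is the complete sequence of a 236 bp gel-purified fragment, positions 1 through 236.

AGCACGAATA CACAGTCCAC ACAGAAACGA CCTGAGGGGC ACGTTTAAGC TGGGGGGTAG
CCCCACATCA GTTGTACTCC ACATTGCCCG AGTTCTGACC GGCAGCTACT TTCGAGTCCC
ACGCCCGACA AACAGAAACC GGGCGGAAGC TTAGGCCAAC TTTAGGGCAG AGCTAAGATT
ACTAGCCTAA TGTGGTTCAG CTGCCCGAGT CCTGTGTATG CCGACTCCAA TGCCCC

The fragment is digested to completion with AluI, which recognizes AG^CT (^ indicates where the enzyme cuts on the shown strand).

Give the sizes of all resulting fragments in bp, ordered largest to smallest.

AluI sites (AGCT) start at positions 48, 104, 148, 171, 199.
AluI cuts after base 2 of each site, so after positions 49, 105, 149, 172, 200.
Linear molecule, 5 cuts → 6 fragments:
  1–49 → 49 bp
  50–105 → 56 bp
  106–149 → 44 bp
  150–172 → 23 bp
  173–200 → 28 bp
  201–236 → 36 bp
Sorted largest to smallest: 56, 49, 44, 36, 28, 23 bp.

56, 49, 44, 36, 28, 23 bp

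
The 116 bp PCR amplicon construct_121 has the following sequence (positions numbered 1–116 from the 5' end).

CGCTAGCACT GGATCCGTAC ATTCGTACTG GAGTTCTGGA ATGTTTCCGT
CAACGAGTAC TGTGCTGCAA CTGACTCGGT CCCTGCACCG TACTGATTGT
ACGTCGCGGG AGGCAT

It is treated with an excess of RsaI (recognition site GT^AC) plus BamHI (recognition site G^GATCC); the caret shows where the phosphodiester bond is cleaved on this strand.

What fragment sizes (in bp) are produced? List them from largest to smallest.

RsaI sites (GTAC) start at positions 17, 25, 57, 90, 99.
RsaI cuts after base 2 of each site, so after positions 18, 26, 58, 91, 100.
The BamHI site (GGATCC) starts at position 11.
BamHI cuts after the first base of each site, so after position 11.
Combined cut positions: 11, 18, 26, 58, 91, 100.
Linear molecule, 6 cuts → 7 fragments:
  1–11 → 11 bp
  12–18 → 7 bp
  19–26 → 8 bp
  27–58 → 32 bp
  59–91 → 33 bp
  92–100 → 9 bp
  101–116 → 16 bp
Sorted largest to smallest: 33, 32, 16, 11, 9, 8, 7 bp.

33, 32, 16, 11, 9, 8, 7 bp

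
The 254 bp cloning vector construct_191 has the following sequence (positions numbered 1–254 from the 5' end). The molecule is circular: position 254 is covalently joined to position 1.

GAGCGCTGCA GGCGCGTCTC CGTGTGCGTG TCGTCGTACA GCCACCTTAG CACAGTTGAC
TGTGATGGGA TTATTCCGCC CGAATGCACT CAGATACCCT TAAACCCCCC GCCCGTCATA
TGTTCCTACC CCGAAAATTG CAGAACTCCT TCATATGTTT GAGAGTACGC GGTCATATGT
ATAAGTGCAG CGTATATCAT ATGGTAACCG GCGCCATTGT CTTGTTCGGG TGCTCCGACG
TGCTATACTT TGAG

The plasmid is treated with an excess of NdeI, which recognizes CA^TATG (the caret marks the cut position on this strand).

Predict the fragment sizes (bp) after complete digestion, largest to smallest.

NdeI sites (CATATG) start at positions 117, 152, 174, 198.
NdeI cuts after base 2 of each site, so after positions 118, 153, 175, 199.
Circular molecule, 4 cuts → 4 fragments:
  119–153 → 35 bp
  154–175 → 22 bp
  176–199 → 24 bp
  200–254 then 1–118 → 55 + 118 = 173 bp
Sorted largest to smallest: 173, 35, 24, 22 bp.

173, 35, 24, 22 bp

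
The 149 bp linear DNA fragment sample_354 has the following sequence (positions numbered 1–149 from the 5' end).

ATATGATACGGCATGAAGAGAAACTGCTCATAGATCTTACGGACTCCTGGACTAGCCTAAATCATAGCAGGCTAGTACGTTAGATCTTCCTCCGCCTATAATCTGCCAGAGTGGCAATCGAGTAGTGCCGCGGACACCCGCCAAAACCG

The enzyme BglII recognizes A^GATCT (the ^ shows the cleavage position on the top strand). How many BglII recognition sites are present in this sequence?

2

AGATCT occurs starting at positions 32, 82.
BglII cuts at 2 sites.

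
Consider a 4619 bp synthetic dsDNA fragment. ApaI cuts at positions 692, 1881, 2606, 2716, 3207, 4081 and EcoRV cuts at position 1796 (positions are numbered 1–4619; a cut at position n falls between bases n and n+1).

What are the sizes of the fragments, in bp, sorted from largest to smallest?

Combined cut positions (sorted): 692, 1796, 1881, 2606, 2716, 3207, 4081.
Linear molecule, 7 cuts → 8 fragments:
  692 − 0 = 692 bp
  1796 − 692 = 1104 bp
  1881 − 1796 = 85 bp
  2606 − 1881 = 725 bp
  2716 − 2606 = 110 bp
  3207 − 2716 = 491 bp
  4081 − 3207 = 874 bp
  4619 − 4081 = 538 bp
Sorted largest to smallest: 1104, 874, 725, 692, 538, 491, 110, 85 bp.

1104, 874, 725, 692, 538, 491, 110, 85 bp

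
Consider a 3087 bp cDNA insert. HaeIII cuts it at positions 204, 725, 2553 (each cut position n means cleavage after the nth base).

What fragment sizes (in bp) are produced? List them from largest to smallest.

Linear molecule, 3 cuts → 4 fragments:
  204 − 0 = 204 bp
  725 − 204 = 521 bp
  2553 − 725 = 1828 bp
  3087 − 2553 = 534 bp
Sorted largest to smallest: 1828, 534, 521, 204 bp.

1828, 534, 521, 204 bp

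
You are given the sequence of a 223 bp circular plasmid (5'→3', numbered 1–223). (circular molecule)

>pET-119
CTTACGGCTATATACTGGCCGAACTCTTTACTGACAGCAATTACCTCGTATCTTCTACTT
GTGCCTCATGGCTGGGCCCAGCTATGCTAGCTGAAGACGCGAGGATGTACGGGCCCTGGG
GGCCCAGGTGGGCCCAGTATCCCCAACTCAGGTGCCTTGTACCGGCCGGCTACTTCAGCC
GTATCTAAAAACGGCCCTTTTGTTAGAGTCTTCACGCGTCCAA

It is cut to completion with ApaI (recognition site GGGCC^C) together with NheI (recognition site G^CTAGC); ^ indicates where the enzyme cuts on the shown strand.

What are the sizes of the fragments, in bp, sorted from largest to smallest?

167, 29, 10, 9, 8 bp

ApaI sites (GGGCCC) start at positions 74, 111, 120, 130.
ApaI cuts after base 5 of each site (before the last base), so after positions 78, 115, 124, 134.
The NheI site (GCTAGC) starts at position 86.
NheI cuts after the first base of each site, so after position 86.
Combined cut positions: 78, 86, 115, 124, 134.
Circular molecule, 5 cuts → 5 fragments:
  79–86 → 8 bp
  87–115 → 29 bp
  116–124 → 9 bp
  125–134 → 10 bp
  135–223 then 1–78 → 89 + 78 = 167 bp
Sorted largest to smallest: 167, 29, 10, 9, 8 bp.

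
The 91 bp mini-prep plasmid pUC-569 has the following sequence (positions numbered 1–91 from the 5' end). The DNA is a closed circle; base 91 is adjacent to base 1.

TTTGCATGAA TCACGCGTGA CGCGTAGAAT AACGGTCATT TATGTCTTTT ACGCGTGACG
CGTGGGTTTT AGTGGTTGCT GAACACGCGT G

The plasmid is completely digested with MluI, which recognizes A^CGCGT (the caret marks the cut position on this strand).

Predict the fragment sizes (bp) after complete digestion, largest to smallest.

31, 27, 19, 7, 7 bp

MluI sites (ACGCGT) start at positions 13, 20, 51, 58, 85.
MluI cuts after the first base of each site, so after positions 13, 20, 51, 58, 85.
Circular molecule, 5 cuts → 5 fragments:
  14–20 → 7 bp
  21–51 → 31 bp
  52–58 → 7 bp
  59–85 → 27 bp
  86–91 then 1–13 → 6 + 13 = 19 bp
Sorted largest to smallest: 31, 27, 19, 7, 7 bp.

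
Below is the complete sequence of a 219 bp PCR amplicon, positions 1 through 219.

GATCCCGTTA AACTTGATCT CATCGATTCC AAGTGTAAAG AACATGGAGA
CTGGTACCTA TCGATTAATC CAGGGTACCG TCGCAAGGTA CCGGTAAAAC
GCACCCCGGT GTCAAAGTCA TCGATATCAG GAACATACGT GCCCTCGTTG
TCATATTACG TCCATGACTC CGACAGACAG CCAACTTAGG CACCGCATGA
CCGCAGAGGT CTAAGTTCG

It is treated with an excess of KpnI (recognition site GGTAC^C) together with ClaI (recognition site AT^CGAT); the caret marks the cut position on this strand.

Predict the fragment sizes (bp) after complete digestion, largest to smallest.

KpnI sites (GGTACC) start at positions 53, 74, 87.
KpnI cuts after base 5 of each site (before the last base), so after positions 57, 78, 91.
ClaI sites (ATCGAT) start at positions 22, 60, 120.
ClaI cuts after base 2 of each site, so after positions 23, 61, 121.
Combined cut positions: 23, 57, 61, 78, 91, 121.
Linear molecule, 6 cuts → 7 fragments:
  1–23 → 23 bp
  24–57 → 34 bp
  58–61 → 4 bp
  62–78 → 17 bp
  79–91 → 13 bp
  92–121 → 30 bp
  122–219 → 98 bp
Sorted largest to smallest: 98, 34, 30, 23, 17, 13, 4 bp.

98, 34, 30, 23, 17, 13, 4 bp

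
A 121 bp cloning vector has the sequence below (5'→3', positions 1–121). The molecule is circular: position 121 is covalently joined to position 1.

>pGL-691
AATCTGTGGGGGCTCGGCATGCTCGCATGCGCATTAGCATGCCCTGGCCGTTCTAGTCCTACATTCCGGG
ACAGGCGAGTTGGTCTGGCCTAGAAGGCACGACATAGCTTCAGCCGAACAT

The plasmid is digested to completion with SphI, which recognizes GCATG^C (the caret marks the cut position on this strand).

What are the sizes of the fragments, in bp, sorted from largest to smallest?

SphI sites (GCATGC) start at positions 17, 25, 37.
SphI cuts after base 5 of each site (before the last base), so after positions 21, 29, 41.
Circular molecule, 3 cuts → 3 fragments:
  22–29 → 8 bp
  30–41 → 12 bp
  42–121 then 1–21 → 80 + 21 = 101 bp
Sorted largest to smallest: 101, 12, 8 bp.

101, 12, 8 bp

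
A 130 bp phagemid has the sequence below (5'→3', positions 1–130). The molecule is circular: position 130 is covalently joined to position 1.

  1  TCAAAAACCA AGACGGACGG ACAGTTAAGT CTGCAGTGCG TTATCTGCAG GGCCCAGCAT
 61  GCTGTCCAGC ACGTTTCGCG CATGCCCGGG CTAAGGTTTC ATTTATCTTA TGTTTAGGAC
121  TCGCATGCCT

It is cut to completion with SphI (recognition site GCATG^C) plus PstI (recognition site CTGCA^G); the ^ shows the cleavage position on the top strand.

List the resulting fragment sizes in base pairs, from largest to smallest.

SphI sites (GCATGC) start at positions 57, 80, 123.
SphI cuts after base 5 of each site (before the last base), so after positions 61, 84, 127.
PstI sites (CTGCAG) start at positions 31, 45.
PstI cuts after base 5 of each site (before the last base), so after positions 35, 49.
Combined cut positions: 35, 49, 61, 84, 127.
Circular molecule, 5 cuts → 5 fragments:
  36–49 → 14 bp
  50–61 → 12 bp
  62–84 → 23 bp
  85–127 → 43 bp
  128–130 then 1–35 → 3 + 35 = 38 bp
Sorted largest to smallest: 43, 38, 23, 14, 12 bp.

43, 38, 23, 14, 12 bp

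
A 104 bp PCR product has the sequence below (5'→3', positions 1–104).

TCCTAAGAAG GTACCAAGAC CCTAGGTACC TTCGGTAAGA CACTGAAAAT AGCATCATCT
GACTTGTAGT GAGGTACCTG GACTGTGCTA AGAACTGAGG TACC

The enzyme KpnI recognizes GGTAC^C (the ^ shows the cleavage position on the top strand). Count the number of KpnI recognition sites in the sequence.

GGTACC occurs starting at positions 10, 25, 73, 99.
KpnI cuts at 4 sites.

4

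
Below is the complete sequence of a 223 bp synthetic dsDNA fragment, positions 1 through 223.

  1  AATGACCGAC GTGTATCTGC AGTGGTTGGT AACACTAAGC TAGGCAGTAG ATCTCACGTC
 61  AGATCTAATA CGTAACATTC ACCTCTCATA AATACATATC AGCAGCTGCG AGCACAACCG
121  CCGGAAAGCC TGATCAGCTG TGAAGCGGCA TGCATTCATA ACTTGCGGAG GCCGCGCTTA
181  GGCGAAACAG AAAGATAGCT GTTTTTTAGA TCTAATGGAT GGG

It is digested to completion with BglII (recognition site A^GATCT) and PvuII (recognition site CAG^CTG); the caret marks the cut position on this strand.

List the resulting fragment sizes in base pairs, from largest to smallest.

BglII sites (AGATCT) start at positions 49, 61, 208.
BglII cuts after the first base of each site, so after positions 49, 61, 208.
PvuII sites (CAGCTG) start at positions 103, 135.
PvuII cuts after base 3 of each site, so after positions 105, 137.
Combined cut positions: 49, 61, 105, 137, 208.
Linear molecule, 5 cuts → 6 fragments:
  1–49 → 49 bp
  50–61 → 12 bp
  62–105 → 44 bp
  106–137 → 32 bp
  138–208 → 71 bp
  209–223 → 15 bp
Sorted largest to smallest: 71, 49, 44, 32, 15, 12 bp.

71, 49, 44, 32, 15, 12 bp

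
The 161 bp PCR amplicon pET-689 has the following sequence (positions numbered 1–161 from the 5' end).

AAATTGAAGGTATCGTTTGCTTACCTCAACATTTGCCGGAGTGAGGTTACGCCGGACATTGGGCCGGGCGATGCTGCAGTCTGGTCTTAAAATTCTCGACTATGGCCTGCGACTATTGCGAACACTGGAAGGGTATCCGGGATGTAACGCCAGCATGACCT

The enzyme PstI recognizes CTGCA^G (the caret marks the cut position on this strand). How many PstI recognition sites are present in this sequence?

CTGCAG occurs starting at position 74.
PstI cuts at 1 site.

1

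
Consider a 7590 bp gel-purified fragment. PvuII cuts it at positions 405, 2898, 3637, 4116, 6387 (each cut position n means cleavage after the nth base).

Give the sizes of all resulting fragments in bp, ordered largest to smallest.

2493, 2271, 1203, 739, 479, 405 bp

Linear molecule, 5 cuts → 6 fragments:
  405 − 0 = 405 bp
  2898 − 405 = 2493 bp
  3637 − 2898 = 739 bp
  4116 − 3637 = 479 bp
  6387 − 4116 = 2271 bp
  7590 − 6387 = 1203 bp
Sorted largest to smallest: 2493, 2271, 1203, 739, 479, 405 bp.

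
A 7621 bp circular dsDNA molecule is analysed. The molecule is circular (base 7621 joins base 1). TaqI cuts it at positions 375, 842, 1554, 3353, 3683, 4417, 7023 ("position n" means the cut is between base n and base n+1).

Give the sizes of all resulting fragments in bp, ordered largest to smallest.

2606, 1799, 973, 734, 712, 467, 330 bp

Circular molecule, 7 cuts → 7 fragments:
  842 − 375 = 467 bp
  1554 − 842 = 712 bp
  3353 − 1554 = 1799 bp
  3683 − 3353 = 330 bp
  4417 − 3683 = 734 bp
  7023 − 4417 = 2606 bp
  wrap: 7621 − 7023 + 375 = 973 bp
Sorted largest to smallest: 2606, 1799, 973, 734, 712, 467, 330 bp.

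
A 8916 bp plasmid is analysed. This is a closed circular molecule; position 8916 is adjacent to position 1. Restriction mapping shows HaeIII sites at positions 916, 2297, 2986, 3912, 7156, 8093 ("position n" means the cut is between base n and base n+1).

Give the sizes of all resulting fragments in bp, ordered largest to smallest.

Circular molecule, 6 cuts → 6 fragments:
  2297 − 916 = 1381 bp
  2986 − 2297 = 689 bp
  3912 − 2986 = 926 bp
  7156 − 3912 = 3244 bp
  8093 − 7156 = 937 bp
  wrap: 8916 − 8093 + 916 = 1739 bp
Sorted largest to smallest: 3244, 1739, 1381, 937, 926, 689 bp.

3244, 1739, 1381, 937, 926, 689 bp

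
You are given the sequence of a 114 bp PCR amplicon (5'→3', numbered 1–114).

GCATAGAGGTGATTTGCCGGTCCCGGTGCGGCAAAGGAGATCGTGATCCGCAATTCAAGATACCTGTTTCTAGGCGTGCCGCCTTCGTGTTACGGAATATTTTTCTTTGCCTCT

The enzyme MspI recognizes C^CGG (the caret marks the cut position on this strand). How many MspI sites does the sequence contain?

2

CCGG occurs starting at positions 17, 23.
MspI cuts at 2 sites.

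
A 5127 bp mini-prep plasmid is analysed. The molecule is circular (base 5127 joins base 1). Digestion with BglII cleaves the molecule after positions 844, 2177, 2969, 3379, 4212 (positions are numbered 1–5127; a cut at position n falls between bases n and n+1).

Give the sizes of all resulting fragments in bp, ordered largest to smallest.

1759, 1333, 833, 792, 410 bp

Circular molecule, 5 cuts → 5 fragments:
  2177 − 844 = 1333 bp
  2969 − 2177 = 792 bp
  3379 − 2969 = 410 bp
  4212 − 3379 = 833 bp
  wrap: 5127 − 4212 + 844 = 1759 bp
Sorted largest to smallest: 1759, 1333, 833, 792, 410 bp.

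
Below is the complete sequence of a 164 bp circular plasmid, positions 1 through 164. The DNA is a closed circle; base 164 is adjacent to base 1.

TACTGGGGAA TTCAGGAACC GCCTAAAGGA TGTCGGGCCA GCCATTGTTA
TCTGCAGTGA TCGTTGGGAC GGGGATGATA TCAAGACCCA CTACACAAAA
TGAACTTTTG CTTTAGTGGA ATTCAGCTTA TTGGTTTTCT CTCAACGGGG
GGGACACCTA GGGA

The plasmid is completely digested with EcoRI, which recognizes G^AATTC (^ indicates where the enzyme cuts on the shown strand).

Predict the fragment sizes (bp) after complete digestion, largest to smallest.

EcoRI sites (GAATTC) start at positions 8, 119.
EcoRI cuts after the first base of each site, so after positions 8, 119.
Circular molecule, 2 cuts → 2 fragments:
  9–119 → 111 bp
  120–164 then 1–8 → 45 + 8 = 53 bp
Sorted largest to smallest: 111, 53 bp.

111, 53 bp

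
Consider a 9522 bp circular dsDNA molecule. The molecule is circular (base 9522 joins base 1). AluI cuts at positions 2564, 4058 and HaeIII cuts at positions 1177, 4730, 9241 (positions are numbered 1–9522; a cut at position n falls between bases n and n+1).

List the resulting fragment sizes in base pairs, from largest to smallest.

Combined cut positions (sorted): 1177, 2564, 4058, 4730, 9241.
Circular molecule, 5 cuts → 5 fragments:
  2564 − 1177 = 1387 bp
  4058 − 2564 = 1494 bp
  4730 − 4058 = 672 bp
  9241 − 4730 = 4511 bp
  wrap: 9522 − 9241 + 1177 = 1458 bp
Sorted largest to smallest: 4511, 1494, 1458, 1387, 672 bp.

4511, 1494, 1458, 1387, 672 bp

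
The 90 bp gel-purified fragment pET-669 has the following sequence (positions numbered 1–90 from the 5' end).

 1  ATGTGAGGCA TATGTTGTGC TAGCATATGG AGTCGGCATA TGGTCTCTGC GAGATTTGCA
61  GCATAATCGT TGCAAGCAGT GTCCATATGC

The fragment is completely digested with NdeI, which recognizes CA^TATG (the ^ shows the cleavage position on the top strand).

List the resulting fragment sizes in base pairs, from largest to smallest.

NdeI sites (CATATG) start at positions 9, 24, 37, 84.
NdeI cuts after base 2 of each site, so after positions 10, 25, 38, 85.
Linear molecule, 4 cuts → 5 fragments:
  1–10 → 10 bp
  11–25 → 15 bp
  26–38 → 13 bp
  39–85 → 47 bp
  86–90 → 5 bp
Sorted largest to smallest: 47, 15, 13, 10, 5 bp.

47, 15, 13, 10, 5 bp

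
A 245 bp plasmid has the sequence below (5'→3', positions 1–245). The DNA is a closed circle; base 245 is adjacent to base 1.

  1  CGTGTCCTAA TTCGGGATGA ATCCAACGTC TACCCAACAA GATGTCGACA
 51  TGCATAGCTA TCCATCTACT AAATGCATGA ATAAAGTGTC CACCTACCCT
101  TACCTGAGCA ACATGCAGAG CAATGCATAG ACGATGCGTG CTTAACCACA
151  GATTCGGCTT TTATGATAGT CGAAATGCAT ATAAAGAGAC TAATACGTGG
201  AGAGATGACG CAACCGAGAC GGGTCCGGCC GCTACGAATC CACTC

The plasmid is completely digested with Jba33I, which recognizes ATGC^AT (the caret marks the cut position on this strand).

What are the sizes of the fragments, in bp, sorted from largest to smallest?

Jba33I sites (ATGCAT) start at positions 50, 73, 123, 175.
Jba33I cuts after base 4 of each site, so after positions 53, 76, 126, 178.
Circular molecule, 4 cuts → 4 fragments:
  54–76 → 23 bp
  77–126 → 50 bp
  127–178 → 52 bp
  179–245 then 1–53 → 67 + 53 = 120 bp
Sorted largest to smallest: 120, 52, 50, 23 bp.

120, 52, 50, 23 bp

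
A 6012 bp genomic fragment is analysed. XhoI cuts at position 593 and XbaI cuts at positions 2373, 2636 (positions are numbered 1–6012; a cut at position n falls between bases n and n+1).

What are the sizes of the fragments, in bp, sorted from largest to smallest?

3376, 1780, 593, 263 bp

Combined cut positions (sorted): 593, 2373, 2636.
Linear molecule, 3 cuts → 4 fragments:
  593 − 0 = 593 bp
  2373 − 593 = 1780 bp
  2636 − 2373 = 263 bp
  6012 − 2636 = 3376 bp
Sorted largest to smallest: 3376, 1780, 593, 263 bp.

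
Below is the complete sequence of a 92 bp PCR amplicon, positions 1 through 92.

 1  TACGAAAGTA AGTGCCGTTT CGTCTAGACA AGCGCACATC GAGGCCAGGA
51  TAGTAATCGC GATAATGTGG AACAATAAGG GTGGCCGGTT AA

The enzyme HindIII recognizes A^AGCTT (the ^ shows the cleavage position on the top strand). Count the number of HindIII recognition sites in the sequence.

No occurrence of AAGCTT is present in the sequence.
HindIII does not cut: 0 sites.

0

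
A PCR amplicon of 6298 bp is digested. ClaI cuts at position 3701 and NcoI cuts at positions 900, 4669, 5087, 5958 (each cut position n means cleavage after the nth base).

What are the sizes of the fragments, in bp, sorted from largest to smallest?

Combined cut positions (sorted): 900, 3701, 4669, 5087, 5958.
Linear molecule, 5 cuts → 6 fragments:
  900 − 0 = 900 bp
  3701 − 900 = 2801 bp
  4669 − 3701 = 968 bp
  5087 − 4669 = 418 bp
  5958 − 5087 = 871 bp
  6298 − 5958 = 340 bp
Sorted largest to smallest: 2801, 968, 900, 871, 418, 340 bp.

2801, 968, 900, 871, 418, 340 bp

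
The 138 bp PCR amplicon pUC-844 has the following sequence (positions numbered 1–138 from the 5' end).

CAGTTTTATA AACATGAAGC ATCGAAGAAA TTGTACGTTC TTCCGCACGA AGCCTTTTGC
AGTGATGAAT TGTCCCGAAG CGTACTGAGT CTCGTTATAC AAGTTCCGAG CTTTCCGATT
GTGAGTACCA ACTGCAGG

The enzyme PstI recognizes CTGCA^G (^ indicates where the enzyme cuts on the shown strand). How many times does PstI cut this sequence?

CTGCAG occurs starting at position 132.
PstI cuts at 1 site.

1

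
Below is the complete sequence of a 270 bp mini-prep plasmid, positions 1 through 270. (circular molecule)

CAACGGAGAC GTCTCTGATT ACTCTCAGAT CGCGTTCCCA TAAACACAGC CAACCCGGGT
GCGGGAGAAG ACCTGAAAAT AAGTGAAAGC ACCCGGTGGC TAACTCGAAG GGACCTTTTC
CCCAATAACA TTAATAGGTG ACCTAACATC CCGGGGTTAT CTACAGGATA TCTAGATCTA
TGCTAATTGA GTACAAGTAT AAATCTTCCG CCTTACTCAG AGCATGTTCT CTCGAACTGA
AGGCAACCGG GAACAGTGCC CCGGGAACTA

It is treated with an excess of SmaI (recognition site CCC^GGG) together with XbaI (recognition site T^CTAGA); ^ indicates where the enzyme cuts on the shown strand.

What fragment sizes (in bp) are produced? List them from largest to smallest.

96, 91, 64, 19 bp

SmaI sites (CCCGGG) start at positions 54, 150, 260.
SmaI cuts after base 3 of each site, so after positions 56, 152, 262.
The XbaI site (TCTAGA) starts at position 171.
XbaI cuts after the first base of each site, so after position 171.
Combined cut positions: 56, 152, 171, 262.
Circular molecule, 4 cuts → 4 fragments:
  57–152 → 96 bp
  153–171 → 19 bp
  172–262 → 91 bp
  263–270 then 1–56 → 8 + 56 = 64 bp
Sorted largest to smallest: 96, 91, 64, 19 bp.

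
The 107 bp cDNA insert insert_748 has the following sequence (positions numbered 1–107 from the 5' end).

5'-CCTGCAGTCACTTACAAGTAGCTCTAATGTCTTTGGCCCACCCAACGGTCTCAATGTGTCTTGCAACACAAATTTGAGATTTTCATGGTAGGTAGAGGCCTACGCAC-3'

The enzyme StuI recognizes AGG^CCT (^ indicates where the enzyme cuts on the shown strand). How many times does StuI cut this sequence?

AGGCCT occurs starting at position 96.
StuI cuts at 1 site.

1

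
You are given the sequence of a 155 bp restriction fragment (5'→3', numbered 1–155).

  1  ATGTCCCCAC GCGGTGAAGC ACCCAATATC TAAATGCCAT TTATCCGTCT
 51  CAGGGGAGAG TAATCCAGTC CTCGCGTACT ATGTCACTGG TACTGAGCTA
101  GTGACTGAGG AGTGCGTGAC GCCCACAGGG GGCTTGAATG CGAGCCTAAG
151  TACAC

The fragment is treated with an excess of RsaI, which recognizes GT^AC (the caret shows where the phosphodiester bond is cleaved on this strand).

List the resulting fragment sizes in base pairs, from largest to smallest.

77, 60, 14, 4 bp

RsaI sites (GTAC) start at positions 76, 90, 150.
RsaI cuts after base 2 of each site, so after positions 77, 91, 151.
Linear molecule, 3 cuts → 4 fragments:
  1–77 → 77 bp
  78–91 → 14 bp
  92–151 → 60 bp
  152–155 → 4 bp
Sorted largest to smallest: 77, 60, 14, 4 bp.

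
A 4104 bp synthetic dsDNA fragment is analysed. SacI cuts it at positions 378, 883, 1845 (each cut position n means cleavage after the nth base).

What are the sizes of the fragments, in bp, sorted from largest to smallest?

Linear molecule, 3 cuts → 4 fragments:
  378 − 0 = 378 bp
  883 − 378 = 505 bp
  1845 − 883 = 962 bp
  4104 − 1845 = 2259 bp
Sorted largest to smallest: 2259, 962, 505, 378 bp.

2259, 962, 505, 378 bp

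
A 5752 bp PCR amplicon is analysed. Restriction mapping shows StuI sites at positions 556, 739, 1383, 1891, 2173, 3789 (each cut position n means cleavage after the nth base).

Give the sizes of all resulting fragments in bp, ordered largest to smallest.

1963, 1616, 644, 556, 508, 282, 183 bp

Linear molecule, 6 cuts → 7 fragments:
  556 − 0 = 556 bp
  739 − 556 = 183 bp
  1383 − 739 = 644 bp
  1891 − 1383 = 508 bp
  2173 − 1891 = 282 bp
  3789 − 2173 = 1616 bp
  5752 − 3789 = 1963 bp
Sorted largest to smallest: 1963, 1616, 644, 556, 508, 282, 183 bp.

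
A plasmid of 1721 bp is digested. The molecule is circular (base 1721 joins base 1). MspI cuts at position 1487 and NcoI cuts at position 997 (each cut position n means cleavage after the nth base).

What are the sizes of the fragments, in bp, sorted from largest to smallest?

Combined cut positions (sorted): 997, 1487.
Circular molecule, 2 cuts → 2 fragments:
  1487 − 997 = 490 bp
  wrap: 1721 − 1487 + 997 = 1231 bp
Sorted largest to smallest: 1231, 490 bp.

1231, 490 bp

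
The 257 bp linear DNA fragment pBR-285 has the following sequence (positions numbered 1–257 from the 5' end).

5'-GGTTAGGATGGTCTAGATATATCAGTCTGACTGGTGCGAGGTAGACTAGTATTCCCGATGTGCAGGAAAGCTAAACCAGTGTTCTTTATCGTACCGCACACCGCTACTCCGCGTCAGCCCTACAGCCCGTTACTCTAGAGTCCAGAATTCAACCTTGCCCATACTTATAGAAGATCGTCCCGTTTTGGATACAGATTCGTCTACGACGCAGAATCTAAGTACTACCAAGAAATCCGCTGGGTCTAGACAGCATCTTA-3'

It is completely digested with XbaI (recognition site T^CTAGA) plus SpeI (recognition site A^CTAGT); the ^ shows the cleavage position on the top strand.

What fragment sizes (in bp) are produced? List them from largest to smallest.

XbaI sites (TCTAGA) start at positions 12, 134, 242.
XbaI cuts after the first base of each site, so after positions 12, 134, 242.
The SpeI site (ACTAGT) starts at position 45.
SpeI cuts after the first base of each site, so after position 45.
Combined cut positions: 12, 45, 134, 242.
Linear molecule, 4 cuts → 5 fragments:
  1–12 → 12 bp
  13–45 → 33 bp
  46–134 → 89 bp
  135–242 → 108 bp
  243–257 → 15 bp
Sorted largest to smallest: 108, 89, 33, 15, 12 bp.

108, 89, 33, 15, 12 bp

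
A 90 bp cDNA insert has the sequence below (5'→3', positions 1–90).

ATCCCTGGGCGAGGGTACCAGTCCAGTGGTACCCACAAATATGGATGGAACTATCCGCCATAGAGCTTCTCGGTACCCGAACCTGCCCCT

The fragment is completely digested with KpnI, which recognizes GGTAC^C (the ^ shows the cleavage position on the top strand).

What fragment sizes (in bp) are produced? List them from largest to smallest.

44, 18, 14, 14 bp

KpnI sites (GGTACC) start at positions 14, 28, 72.
KpnI cuts after base 5 of each site (before the last base), so after positions 18, 32, 76.
Linear molecule, 3 cuts → 4 fragments:
  1–18 → 18 bp
  19–32 → 14 bp
  33–76 → 44 bp
  77–90 → 14 bp
Sorted largest to smallest: 44, 18, 14, 14 bp.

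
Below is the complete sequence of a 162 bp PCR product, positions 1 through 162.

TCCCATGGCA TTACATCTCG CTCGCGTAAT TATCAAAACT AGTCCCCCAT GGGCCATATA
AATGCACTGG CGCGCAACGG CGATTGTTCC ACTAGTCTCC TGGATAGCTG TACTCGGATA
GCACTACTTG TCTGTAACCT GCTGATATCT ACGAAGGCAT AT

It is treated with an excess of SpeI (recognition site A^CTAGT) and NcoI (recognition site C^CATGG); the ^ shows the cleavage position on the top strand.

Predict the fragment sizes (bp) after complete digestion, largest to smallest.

71, 44, 35, 9, 3 bp

SpeI sites (ACTAGT) start at positions 38, 91.
SpeI cuts after the first base of each site, so after positions 38, 91.
NcoI sites (CCATGG) start at positions 3, 47.
NcoI cuts after the first base of each site, so after positions 3, 47.
Combined cut positions: 3, 38, 47, 91.
Linear molecule, 4 cuts → 5 fragments:
  1–3 → 3 bp
  4–38 → 35 bp
  39–47 → 9 bp
  48–91 → 44 bp
  92–162 → 71 bp
Sorted largest to smallest: 71, 44, 35, 9, 3 bp.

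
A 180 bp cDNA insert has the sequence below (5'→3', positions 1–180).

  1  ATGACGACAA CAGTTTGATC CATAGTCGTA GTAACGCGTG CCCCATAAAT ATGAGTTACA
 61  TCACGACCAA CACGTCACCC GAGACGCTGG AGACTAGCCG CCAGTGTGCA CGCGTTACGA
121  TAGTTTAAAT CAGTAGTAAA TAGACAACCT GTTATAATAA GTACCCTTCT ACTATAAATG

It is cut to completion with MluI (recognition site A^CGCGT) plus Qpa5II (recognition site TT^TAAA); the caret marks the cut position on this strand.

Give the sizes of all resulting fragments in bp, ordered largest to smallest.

MluI sites (ACGCGT) start at positions 34, 110.
MluI cuts after the first base of each site, so after positions 34, 110.
The Qpa5II site (TTTAAA) starts at position 124.
Qpa5II cuts after base 2 of each site, so after position 125.
Combined cut positions: 34, 110, 125.
Linear molecule, 3 cuts → 4 fragments:
  1–34 → 34 bp
  35–110 → 76 bp
  111–125 → 15 bp
  126–180 → 55 bp
Sorted largest to smallest: 76, 55, 34, 15 bp.

76, 55, 34, 15 bp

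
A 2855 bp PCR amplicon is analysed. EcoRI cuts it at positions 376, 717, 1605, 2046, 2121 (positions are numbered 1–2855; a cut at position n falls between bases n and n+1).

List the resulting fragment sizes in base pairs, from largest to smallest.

888, 734, 441, 376, 341, 75 bp

Linear molecule, 5 cuts → 6 fragments:
  376 − 0 = 376 bp
  717 − 376 = 341 bp
  1605 − 717 = 888 bp
  2046 − 1605 = 441 bp
  2121 − 2046 = 75 bp
  2855 − 2121 = 734 bp
Sorted largest to smallest: 888, 734, 441, 376, 341, 75 bp.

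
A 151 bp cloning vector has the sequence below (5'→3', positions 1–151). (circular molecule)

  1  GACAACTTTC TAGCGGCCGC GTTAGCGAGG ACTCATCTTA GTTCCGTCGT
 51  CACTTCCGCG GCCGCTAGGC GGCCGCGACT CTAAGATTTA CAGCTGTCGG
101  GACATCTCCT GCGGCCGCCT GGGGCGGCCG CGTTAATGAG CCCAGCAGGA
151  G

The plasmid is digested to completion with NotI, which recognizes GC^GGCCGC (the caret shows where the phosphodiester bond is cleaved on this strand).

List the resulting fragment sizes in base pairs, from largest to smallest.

NotI sites (GCGGCCGC) start at positions 13, 58, 69, 111, 124.
NotI cuts after base 2 of each site, so after positions 14, 59, 70, 112, 125.
Circular molecule, 5 cuts → 5 fragments:
  15–59 → 45 bp
  60–70 → 11 bp
  71–112 → 42 bp
  113–125 → 13 bp
  126–151 then 1–14 → 26 + 14 = 40 bp
Sorted largest to smallest: 45, 42, 40, 13, 11 bp.

45, 42, 40, 13, 11 bp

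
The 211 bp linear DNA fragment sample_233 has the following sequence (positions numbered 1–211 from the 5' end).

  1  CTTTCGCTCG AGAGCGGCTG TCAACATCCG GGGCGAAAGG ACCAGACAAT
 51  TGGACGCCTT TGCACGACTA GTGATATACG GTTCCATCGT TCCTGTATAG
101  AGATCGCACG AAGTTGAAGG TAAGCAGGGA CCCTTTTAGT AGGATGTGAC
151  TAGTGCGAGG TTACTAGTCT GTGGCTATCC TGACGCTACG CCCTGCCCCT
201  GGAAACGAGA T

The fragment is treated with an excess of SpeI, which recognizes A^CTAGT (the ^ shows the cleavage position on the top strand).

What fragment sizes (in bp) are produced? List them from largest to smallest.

82, 67, 48, 14 bp

SpeI sites (ACTAGT) start at positions 67, 149, 163.
SpeI cuts after the first base of each site, so after positions 67, 149, 163.
Linear molecule, 3 cuts → 4 fragments:
  1–67 → 67 bp
  68–149 → 82 bp
  150–163 → 14 bp
  164–211 → 48 bp
Sorted largest to smallest: 82, 67, 48, 14 bp.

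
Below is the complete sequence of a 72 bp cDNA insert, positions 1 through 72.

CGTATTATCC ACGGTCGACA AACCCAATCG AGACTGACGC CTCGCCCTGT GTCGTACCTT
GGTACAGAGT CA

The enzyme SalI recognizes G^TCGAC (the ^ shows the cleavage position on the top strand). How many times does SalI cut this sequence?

1

GTCGAC occurs starting at position 14.
SalI cuts at 1 site.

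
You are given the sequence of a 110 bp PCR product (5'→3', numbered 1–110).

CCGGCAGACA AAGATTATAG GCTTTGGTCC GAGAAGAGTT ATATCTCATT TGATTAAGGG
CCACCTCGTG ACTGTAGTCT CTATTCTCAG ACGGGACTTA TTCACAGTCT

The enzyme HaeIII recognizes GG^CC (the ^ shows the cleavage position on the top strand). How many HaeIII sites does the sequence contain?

GGCC occurs starting at position 59.
HaeIII cuts at 1 site.

1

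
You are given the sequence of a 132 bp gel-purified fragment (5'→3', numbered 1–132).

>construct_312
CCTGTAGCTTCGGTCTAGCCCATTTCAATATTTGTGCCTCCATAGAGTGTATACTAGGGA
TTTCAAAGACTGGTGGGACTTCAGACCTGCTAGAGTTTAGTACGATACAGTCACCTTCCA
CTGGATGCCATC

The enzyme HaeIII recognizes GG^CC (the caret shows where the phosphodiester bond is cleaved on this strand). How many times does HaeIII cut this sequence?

No occurrence of GGCC is present in the sequence.
HaeIII does not cut: 0 sites.

0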